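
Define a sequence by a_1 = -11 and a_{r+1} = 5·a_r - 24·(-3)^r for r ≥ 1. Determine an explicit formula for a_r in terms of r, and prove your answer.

a_r = -(-3)^(r + 1) - 2·5^(r - 1)

Computing the first terms: a_1 = -11, a_2 = 17, a_3 = -131. This suggests a_r = -(-3)^(r + 1) - 2·5^(r - 1).
For the base case r = 1: the formula gives -11 = -11 = a_1.
For the inductive step, assume it holds for an arbitrary k ≥ 1, so a_k = -(-3)^(k + 1) - 2·5^(k - 1).
Then a_{k+1} = 5·a_k - 24·(-3)^k = 5·(-(-3)^(k + 1) - 2·5^(k - 1)) - 24·(-3)^k = -(-3)^(k + 2) - 2·5^k = -(-3)^((k+1) + 1) - 2·5^((k+1) - 1),
which is the claimed formula at r = k+1.
This completes the induction.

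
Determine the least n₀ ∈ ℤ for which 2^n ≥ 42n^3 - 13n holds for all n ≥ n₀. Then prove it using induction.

At n = 17: 131072 < 206125, so the inequality fails and n₀ ≥ 18. We prove 2^n ≥ 42n^3 - 13n for all n ≥ 18.
When n = 18: 2^n = 262144 and 42n^3 - 13n = 244710, so 262144 ≥ 244710.
Suppose the result is true for n = j, so 2^j ≥ 42j^3 - 13j.
Then 2^(j + 1) = 2·(2^j) ≥ 2·(42j^3 - 13j).
Also, for j ≥ 18 we have 2·(42j^3 - 13j) ≥ 42(j+1)^3 - 13(j+1), since 2·(42j^3 - 13j) − (42(j+1)^3 - 13(j+1)) = 42j^3 - 126j^2 - 139j - 29, which is nonnegative for all j ≥ 18.
Combining, 2^(j + 1) ≥ 42(j+1)^3 - 13(j+1).
By induction, the statement is established for all n ≥ 18.
Hence the smallest such n₀ is 18.

n₀ = 18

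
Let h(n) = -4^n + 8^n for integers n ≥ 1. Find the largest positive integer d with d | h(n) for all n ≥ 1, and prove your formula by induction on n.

Computing the first values: h(1) = 4 and h(2) = 48; gcd(4, 48) = 4, so d ≤ 4.
We prove 4 | -4^n + 8^n for all n ≥ 1 by induction on n.
Base case (n = 1): h(1) = 4 = 4·(1), so 4 | h(1).
Suppose the result is true for n = m, i.e. 4 | h(m). Then
8^{m+1} − 4^{m+1} = 8·8^m − 4·4^m = 8·(8^m − 4^m) + (4)·4^m. The first term is divisible by 4 by the inductive hypothesis, and the second term (4)·4^m is divisible by 4 since 4 | 4. Hence 4 | h(m+1).
Hence, by induction on n, the claim holds for every n ≥ 1.
Therefore the largest such d is 4.

d = 4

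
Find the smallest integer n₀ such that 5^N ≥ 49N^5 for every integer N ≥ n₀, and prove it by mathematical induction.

At N = 9: 1953125 < 2893401, so the inequality fails and n₀ ≥ 10. We prove 5^N ≥ 49N^5 for all N ≥ 10.
Base step (N = 10): 5^N = 9765625 and 49N^5 = 4900000, so 9765625 ≥ 4900000.
Inductive step: assume the claim holds for N = i, so 5^i ≥ 49i^5.
Then 5^(i + 1) = 5·(5^i) ≥ 5·(49i^5).
Also, for i ≥ 10 we have 5·(49i^5) ≥ 49(i+1)^5, since 5 ≥ (1 + 1/i)^5 for all i ≥ 10.
Combining, 5^(i + 1) ≥ 49(i+1)^5.
By the principle of mathematical induction, the result holds for all N ≥ 10.
Hence the smallest such n₀ is 10.

n₀ = 10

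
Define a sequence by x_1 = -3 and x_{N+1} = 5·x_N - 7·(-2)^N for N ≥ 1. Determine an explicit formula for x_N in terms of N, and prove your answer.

x_N = (-2)^N - 5^(N - 1)

Computing the first terms: x_1 = -3, x_2 = -1, x_3 = -33. This suggests x_N = (-2)^N - 5^(N - 1).
For the base case N = 1: the formula gives -3 = -3 = x_1.
Inductive step: suppose the statement holds for some j ≥ 1, so x_j = (-2)^j - 5^(j - 1).
Then x_{j+1} = 5·x_j - 7·(-2)^j = 5·((-2)^j - 5^(j - 1)) - 7·(-2)^j = (-2)^(j + 1) - 5^j = (-2)^(j+1) - 5^((j+1) - 1),
which is the claimed formula at N = j+1.
This completes the induction.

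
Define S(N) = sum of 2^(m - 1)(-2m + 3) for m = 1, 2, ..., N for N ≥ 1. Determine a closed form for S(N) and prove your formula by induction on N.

We claim S(N) = 2^N(-2N + 5) - 5 for all N ≥ 1.
Base step (N = 1): S(1) = 1, and the closed form gives 1. They agree.
For the inductive step, assume it holds for an arbitrary m ≥ 1, so S(m) = 2^m(-2m + 5) - 5.
Then S(m+1) = S(m) + (2^m(-2m + 1)) = (2^m(-2m + 5) - 5) + (2^m(-2m + 1)).
Simplifying, S(m+1) = -4·2^m·m + 6·2^m - 5 = 2^(m+1)(-2(m+1) + 5) - 5,
which is the closed form with N = m+1.
Hence, by induction on N, the claim holds for every N ≥ 1.

S(N) = 2^N(-2N + 5) - 5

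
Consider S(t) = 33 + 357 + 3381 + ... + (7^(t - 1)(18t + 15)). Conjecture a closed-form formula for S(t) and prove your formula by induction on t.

S(t) = 7^t(3t + 2) - 2

We claim S(t) = 7^t(3t + 2) - 2 for all t ≥ 1.
Base step (t = 1): S(1) = 33, and the closed form gives 33. They agree.
Inductive step: suppose the statement holds for some m ≥ 1, so S(m) = 7^m(3m + 2) - 2.
Then S(m+1) = S(m) + (7^m(18m + 33)) = (7^m(3m + 2) - 2) + (7^m(18m + 33)).
Simplifying, S(m+1) = 21·7^m·m + 35·7^m - 2 = 7^(m+1)(3(m+1) + 2) - 2,
which is the closed form with t = m+1.
This completes the induction.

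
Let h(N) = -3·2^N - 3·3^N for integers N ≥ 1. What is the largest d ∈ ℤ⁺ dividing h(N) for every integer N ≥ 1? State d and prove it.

Computing the first values: h(1) = -15 and h(2) = -39; gcd(-15, -39) = 3, so d ≤ 3.
We prove 3 | -3·2^N - 3·3^N for all N ≥ 1 by induction on N.
For the base case N = 1: h(1) = -15 = 3·(-5), so 3 | h(1).
Inductive step: assume the claim holds for N = j, i.e. 3 | h(j). Then
h(j+1) − 3·h(j) = (-3·2^(j+1) - 3·3^(j+1)) − 3·(-3·2^j - 3·3^j) = (-3)·2^j·(2 − 3) = (3)·2^j. Since 3 | h(j) by the inductive hypothesis, 3 | 3·h(j); and 3 | 3 since 3 = 3·1. Therefore 3 | h(j+1).
Hence, by induction on N, the claim holds for every N ≥ 1.
Therefore the largest such d is 3.

d = 3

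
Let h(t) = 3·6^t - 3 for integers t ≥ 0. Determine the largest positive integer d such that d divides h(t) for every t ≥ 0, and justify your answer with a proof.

Computing the first values: h(0) = 0 and h(1) = 15; gcd(0, 15) = 15, so d ≤ 15.
We prove 15 | 3·6^t - 3 for all t ≥ 0 by induction on t.
Base step (t = 0): h(0) = 0 = 15·(0), so 15 | h(0).
For the inductive step, assume it holds for an arbitrary k ≥ 0, i.e. 15 | h(k). Then
h(k+1) = 3·6^(k+1) - 3 = 6·(3·6^k - 3) + 15 = 6·h(k) + 15. The first term is divisible by 15 by the inductive hypothesis, and 15 is divisible by 15. Hence 15 | h(k+1).
Hence, by induction on t, the claim holds for every t ≥ 0.
Therefore the largest such d is 15.

d = 15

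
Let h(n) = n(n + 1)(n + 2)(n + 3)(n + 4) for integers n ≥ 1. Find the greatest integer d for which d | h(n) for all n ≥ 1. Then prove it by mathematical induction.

Computing the first values: h(1) = 120 and h(2) = 720; gcd(120, 720) = 120, so d ≤ 120.
We prove 120 | n(n + 1)(n + 2)(n + 3)(n + 4) for all n ≥ 1 by induction on n.
For the base case n = 1: h(1) = 120 = 120·(1), so 120 | h(1).
Inductive step: assume the claim holds for n = p, i.e. 120 | h(p). Then
h(p+1) − h(p) = (p+1)·(p+2)·(p+3)·(p+4)·(p+5) − p·(p+1)·(p+2)·(p+3)·(p+4) = (p+1)·(p+2)·(p+3)·(p+4)·[(p+5) − p] = 5·(p+1)·(p+2)·(p+3)·(p+4). The product of 4 consecutive integers is divisible by (4)! = 24, so h(p+1) − h(p) is divisible by 5·24 = 120. By the inductive hypothesis 120 | h(p), hence 120 | h(p+1).
By induction, the statement is established for all n ≥ 1.
Therefore the largest such d is 120.

d = 120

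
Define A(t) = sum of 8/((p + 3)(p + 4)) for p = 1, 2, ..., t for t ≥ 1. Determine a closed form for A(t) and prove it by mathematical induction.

A(t) = 2t/(t + 4)

We claim A(t) = 2t/(t + 4) for all t ≥ 1.
When t = 1: A(1) = 2/5, and the closed form gives 2/5. They agree.
Suppose the result is true for t = p, so A(p) = 2p/(p + 4).
Then A(p+1) = A(p) + (8/((p + 4)(p + 5))) = (2p/(p + 4)) + (8/((p + 4)(p + 5))).
Simplifying, A(p+1) = 2(p + 1)/(p + 5) = 2(p+1)/((p+1) + 4),
which is the closed form with t = p+1.
By induction, the statement is established for all t ≥ 1.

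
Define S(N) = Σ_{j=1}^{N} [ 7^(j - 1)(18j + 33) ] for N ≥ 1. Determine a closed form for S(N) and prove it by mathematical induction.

We claim S(N) = 7^N(3N + 5) - 5 for all N ≥ 1.
For the base case N = 1: S(1) = 51, and the closed form gives 51. They agree.
Suppose the result is true for N = j, so S(j) = 7^j(3j + 5) - 5.
Then S(j+1) = S(j) + (7^j(18j + 51)) = (7^j(3j + 5) - 5) + (7^j(18j + 51)).
Simplifying, S(j+1) = 21·7^j·j + 56·7^j - 5 = 7^(j+1)(3(j+1) + 5) - 5,
which is the closed form with N = j+1.
By induction, the statement is established for all N ≥ 1.

S(N) = 7^N(3N + 5) - 5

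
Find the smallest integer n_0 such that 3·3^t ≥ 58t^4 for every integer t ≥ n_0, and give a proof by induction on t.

At t = 11: 531441 < 849178, so the inequality fails and n_0 ≥ 12. We prove 3·3^t ≥ 58t^4 for all t ≥ 12.
Base case (t = 12): 3·3^t = 1594323 and 58t^4 = 1202688, so 1594323 ≥ 1202688.
Inductive step: assume the claim holds for t = r, so 3·3^r ≥ 58r^4.
Then 3·3^(r + 1) = 3·(3·3^r) ≥ 3·(58r^4).
Also, for r ≥ 12 we have 3·(58r^4) ≥ 58(r+1)^4, since 3 ≥ (1 + 1/r)^4 for all r ≥ 12.
Combining, 3·3^(r + 1) ≥ 58(r+1)^4.
By induction, the statement is established for all t ≥ 12.
Hence the smallest such n_0 is 12.

n_0 = 12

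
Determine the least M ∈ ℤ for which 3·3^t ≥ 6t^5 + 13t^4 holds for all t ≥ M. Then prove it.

At t = 12: 1594323 < 1762560, so the inequality fails and M ≥ 13. We prove 3·3^t ≥ 6t^5 + 13t^4 for all t ≥ 13.
Base step (t = 13): 3·3^t = 4782969 and 6t^5 + 13t^4 = 2599051, so 4782969 ≥ 2599051.
Inductive step: assume the claim holds for t = r, so 3·3^r ≥ 6r^5 + 13r^4.
Then 3·3^(r + 1) = 3·(3·3^r) ≥ 3·(6r^5 + 13r^4).
Also, for r ≥ 13 we have 3·(6r^5 + 13r^4) ≥ 6(r+1)^5 + 13(r+1)^4, since 3·(6r^5 + 13r^4) − (6(r+1)^5 + 13(r+1)^4) = 12r^5 - 4r^4 - 112r^3 - 138r^2 - 82r - 19, which is nonnegative for all r ≥ 13.
Combining, 3·3^(r + 1) ≥ 6(r+1)^5 + 13(r+1)^4.
By induction, the statement is established for all t ≥ 13.
Hence the smallest such M is 13.

M = 13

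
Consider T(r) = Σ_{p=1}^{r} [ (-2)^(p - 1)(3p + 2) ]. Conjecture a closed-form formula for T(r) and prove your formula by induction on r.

We claim T(r) = -(-2)^r(r + 1) + 1 for all r ≥ 1.
Base step (r = 1): T(1) = 5, and the closed form gives 5. They agree.
Inductive step: suppose the statement holds for some p ≥ 1, so T(p) = -(-2)^p(p + 1) + 1.
Then T(p+1) = T(p) + ((-2)^p(3p + 5)) = (-(-2)^p(p + 1) + 1) + ((-2)^p(3p + 5)).
Simplifying, T(p+1) = -(-2)^(p + 1)p + (-2)^(p + 2) + 1 = -(-2)^(p+1)((p+1) + 1) + 1,
which is the closed form with r = p+1.
Hence, by induction on r, the claim holds for every r ≥ 1.

T(r) = -(-2)^r(r + 1) + 1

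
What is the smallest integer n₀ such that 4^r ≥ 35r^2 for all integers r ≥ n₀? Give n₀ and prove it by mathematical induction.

At r = 4: 256 < 560, so the inequality fails and n₀ ≥ 5. We prove 4^r ≥ 35r^2 for all r ≥ 5.
When r = 5: 4^r = 1024 and 35r^2 = 875, so 1024 ≥ 875.
Suppose the result is true for r = m, so 4^m ≥ 35m^2.
Then 4^(m + 1) = 4·(4^m) ≥ 4·(35m^2).
Also, for m ≥ 5 we have 4·(35m^2) ≥ 35(m+1)^2, since 4 ≥ (1 + 1/m)^2 for all m ≥ 5.
Combining, 4^(m + 1) ≥ 35(m+1)^2.
This completes the induction.
Hence the smallest such n₀ is 5.

n₀ = 5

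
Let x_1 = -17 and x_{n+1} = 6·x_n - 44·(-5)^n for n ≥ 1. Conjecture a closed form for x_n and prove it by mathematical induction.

x_n = 4(-5)^n + 3·6^(n - 1)

Computing the first terms: x_1 = -17, x_2 = 118, x_3 = -392. This suggests x_n = 4(-5)^n + 3·6^(n - 1).
For the base case n = 1: the formula gives -17 = -17 = x_1.
Inductive step: suppose the statement holds for some r ≥ 1, so x_r = 4(-5)^r + 3·6^(r - 1).
Then x_{r+1} = 6·x_r - 44·(-5)^r = 6·(4(-5)^r + 3·6^(r - 1)) - 44·(-5)^r = 4(-5)^(r + 1) + 3·6^r = 4(-5)^(r+1) + 3·6^((r+1) - 1),
which is the claimed formula at n = r+1.
By induction, the statement is established for all n ≥ 1.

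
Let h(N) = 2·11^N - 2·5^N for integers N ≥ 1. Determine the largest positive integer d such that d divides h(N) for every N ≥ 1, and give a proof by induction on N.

Computing the first values: h(1) = 12 and h(2) = 192; gcd(12, 192) = 12, so d ≤ 12.
We prove 12 | 2·11^N - 2·5^N for all N ≥ 1 by induction on N.
Base step (N = 1): h(1) = 12 = 12·(1), so 12 | h(1).
Inductive step: suppose the statement holds for some r ≥ 1, i.e. 12 | h(r). Then
h(r+1) − 11·h(r) = (2·11^(r+1) - 2·5^(r+1)) − 11·(2·11^r - 2·5^r) = (-2)·5^r·(5 − 11) = (12)·5^r. Since 12 | h(r) by the inductive hypothesis, 12 | 11·h(r); and 12 | 12 since 12 = 12·1. Therefore 12 | h(r+1).
By induction, the statement is established for all N ≥ 1.
Therefore the largest such d is 12.

d = 12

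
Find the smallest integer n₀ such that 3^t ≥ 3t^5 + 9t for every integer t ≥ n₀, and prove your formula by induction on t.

At t = 12: 531441 < 746604, so the inequality fails and n₀ ≥ 13. We prove 3^t ≥ 3t^5 + 9t for all t ≥ 13.
Base step (t = 13): 3^t = 1594323 and 3t^5 + 9t = 1113996, so 1594323 ≥ 1113996.
Suppose the result is true for t = m, so 3^m ≥ 3m^5 + 9m.
Then 3^(m + 1) = 3·(3^m) ≥ 3·(3m^5 + 9m).
Also, for m ≥ 13 we have 3·(3m^5 + 9m) ≥ 3(m+1)^5 + 9(m+1), since 3·(3m^5 + 9m) − (3(m+1)^5 + 9(m+1)) = 6m^5 - 15m^4 - 30m^3 - 30m^2 + 3m - 12, which is nonnegative for all m ≥ 13.
Combining, 3^(m + 1) ≥ 3(m+1)^5 + 9(m+1).
Hence, by induction on t, the claim holds for every t ≥ 13.
Hence the smallest such n₀ is 13.

n₀ = 13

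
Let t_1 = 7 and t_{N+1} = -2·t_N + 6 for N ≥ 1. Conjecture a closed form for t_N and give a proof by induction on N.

Computing the first terms: t_1 = 7, t_2 = -8, t_3 = 22. This suggests t_N = 5(-2)^(N - 1) + 2.
When N = 1: the formula gives 7 = 7 = t_1.
For the inductive step, assume it holds for an arbitrary i ≥ 1, so t_i = 5(-2)^(i - 1) + 2.
Then t_{i+1} = -2·t_i + 6 = -2·(5(-2)^(i - 1) + 2) + 6 = 5(-2)^i + 2 = 5(-2)^((i+1) - 1) + 2,
which is the claimed formula at N = i+1.
By induction, the statement is established for all N ≥ 1.

t_N = 5(-2)^(N - 1) + 2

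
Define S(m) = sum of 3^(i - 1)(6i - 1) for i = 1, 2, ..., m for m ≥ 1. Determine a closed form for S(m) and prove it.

We claim S(m) = 3^m(3m - 2) + 2 for all m ≥ 1.
Base case (m = 1): S(1) = 5, and the closed form gives 5. They agree.
Inductive step: assume the claim holds for m = i, so S(i) = 3^i(3i - 2) + 2.
Then S(i+1) = S(i) + (3^i(6i + 5)) = (3^i(3i - 2) + 2) + (3^i(6i + 5)).
Simplifying, S(i+1) = 3^(i + 1) + 3^(i + 2)i + 2 = 3^(i+1)(3(i+1) - 2) + 2,
which is the closed form with m = i+1.
Hence, by induction on m, the claim holds for every m ≥ 1.

S(m) = 3^m(3m - 2) + 2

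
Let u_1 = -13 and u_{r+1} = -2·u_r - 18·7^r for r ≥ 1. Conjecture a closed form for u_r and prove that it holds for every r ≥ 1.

Computing the first terms: u_1 = -13, u_2 = -100, u_3 = -682. This suggests u_r = (-2)^(r - 1) - 2·7^r.
Base step (r = 1): the formula gives -13 = -13 = u_1.
Inductive step: assume the claim holds for r = k, so u_k = (-2)^(k - 1) - 2·7^k.
Then u_{k+1} = -2·u_k - 18·7^k = -2·((-2)^(k - 1) - 2·7^k) - 18·7^k = (-2)^k - 2·7^(k + 1) = (-2)^((k+1) - 1) - 2·7^(k+1),
which is the claimed formula at r = k+1.
This completes the induction.

u_r = (-2)^(r - 1) - 2·7^r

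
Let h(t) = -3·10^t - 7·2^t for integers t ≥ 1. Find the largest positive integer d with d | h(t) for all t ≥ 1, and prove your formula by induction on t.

Computing the first values: h(1) = -44 and h(2) = -328; gcd(-44, -328) = 4, so d ≤ 4.
We prove 4 | -3·10^t - 7·2^t for all t ≥ 1 by induction on t.
Base case (t = 1): h(1) = -44 = 4·(-11), so 4 | h(1).
For the inductive step, assume it holds for an arbitrary i ≥ 1, i.e. 4 | h(i). Then
h(i+1) − 10·h(i) = (-3·10^(i+1) - 7·2^(i+1)) − 10·(-3·10^i - 7·2^i) = (-7)·2^i·(2 − 10) = (56)·2^i. Since 4 | h(i) by the inductive hypothesis, 4 | 10·h(i); and 4 | 56 since 56 = 4·14. Therefore 4 | h(i+1).
This completes the induction.
Therefore the largest such d is 4.

d = 4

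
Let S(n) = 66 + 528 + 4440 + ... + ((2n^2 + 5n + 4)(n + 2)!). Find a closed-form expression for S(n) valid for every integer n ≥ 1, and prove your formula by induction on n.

We claim S(n) = (2n + 1)(n + 3)! - 6 for all n ≥ 1.
Base case (n = 1): S(1) = 66, and the closed form gives 66. They agree.
For the inductive step, assume it holds for an arbitrary j ≥ 1, so S(j) = (2j + 1)(j + 3)! - 6.
Then S(j+1) = S(j) + ((2j^2 + 9j + 11)(j + 3)!) = ((2j + 1)(j + 3)! - 6) + ((2j^2 + 9j + 11)(j + 3)!).
Simplifying, S(j+1) = (2(j+1) + 1)((j+1) + 3)! - 6,
which is the closed form with n = j+1.
By induction, the statement is established for all n ≥ 1.

S(n) = (2n + 1)(n + 3)! - 6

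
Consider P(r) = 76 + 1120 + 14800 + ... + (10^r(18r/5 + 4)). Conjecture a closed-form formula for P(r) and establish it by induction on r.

We claim P(r) = 4·10^r(r + 1) - 4 for all r ≥ 1.
Base step (r = 1): P(1) = 76, and the closed form gives 76. They agree.
For the inductive step, assume it holds for an arbitrary m ≥ 1, so P(m) = 4·10^m(m + 1) - 4.
Then P(m+1) = P(m) + (10^m(36m + 76)) = (4·10^m(m + 1) - 4) + (10^m(36m + 76)).
Simplifying, P(m+1) = 40·10^m·m + 80·10^m - 4 = 4·10^(m+1)((m+1) + 1) - 4,
which is the closed form with r = m+1.
By induction, the statement is established for all r ≥ 1.

P(r) = 4·10^r(r + 1) - 4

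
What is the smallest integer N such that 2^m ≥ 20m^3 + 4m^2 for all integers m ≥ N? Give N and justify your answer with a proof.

At m = 16: 65536 < 82944, so the inequality fails and N ≥ 17. We prove 2^m ≥ 20m^3 + 4m^2 for all m ≥ 17.
For the base case m = 17: 2^m = 131072 and 20m^3 + 4m^2 = 99416, so 131072 ≥ 99416.
Inductive step: suppose the statement holds for some i ≥ 17, so 2^i ≥ 20i^3 + 4i^2.
Then 2^(i + 1) = 2·(2^i) ≥ 2·(20i^3 + 4i^2).
Also, for i ≥ 17 we have 2·(20i^3 + 4i^2) ≥ 20(i+1)^3 + 4(i+1)^2, since 2·(20i^3 + 4i^2) − (20(i+1)^3 + 4(i+1)^2) = 20i^3 - 56i^2 - 68i - 24, which is nonnegative for all i ≥ 17.
Combining, 2^(i + 1) ≥ 20(i+1)^3 + 4(i+1)^2.
This completes the induction.
Hence the smallest such N is 17.

N = 17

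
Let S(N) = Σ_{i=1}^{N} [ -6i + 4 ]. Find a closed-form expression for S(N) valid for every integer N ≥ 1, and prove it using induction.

S(N) = -N(3N - 1)

We claim S(N) = -N(3N - 1) for all N ≥ 1.
Base step (N = 1): S(1) = -2, and the closed form gives -2. They agree.
Inductive step: suppose the statement holds for some i ≥ 1, so S(i) = i(-3i + 1).
Then S(i+1) = S(i) + (-6i - 2) = (i(-3i + 1)) + (-6i - 2).
Simplifying, S(i+1) = -(i + 1)(3i + 2) = -(i+1)(3(i+1) - 1),
which is the closed form with N = i+1.
By the principle of mathematical induction, the result holds for all N ≥ 1.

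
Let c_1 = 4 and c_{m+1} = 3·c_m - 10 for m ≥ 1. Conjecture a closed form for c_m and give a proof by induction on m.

Computing the first terms: c_1 = 4, c_2 = 2, c_3 = -4. This suggests c_m = -3^(m - 1) + 5.
When m = 1: the formula gives 4 = 4 = c_1.
For the inductive step, assume it holds for an arbitrary j ≥ 1, so c_j = -3^(j - 1) + 5.
Then c_{j+1} = 3·c_j - 10 = 3·(-3^(j - 1) + 5) - 10 = -3^j + 5 = -3^((j+1) - 1) + 5,
which is the claimed formula at m = j+1.
By the principle of mathematical induction, the result holds for all m ≥ 1.

c_m = -3^(m - 1) + 5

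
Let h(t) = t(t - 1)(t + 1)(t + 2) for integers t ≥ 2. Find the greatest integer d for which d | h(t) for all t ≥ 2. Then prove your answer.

Computing the first values: h(2) = 24 and h(3) = 120; gcd(24, 120) = 24, so d ≤ 24.
We prove 24 | t(t - 1)(t + 1)(t + 2) for all t ≥ 2 by induction on t.
For the base case t = 2: h(2) = 24 = 24·(1), so 24 | h(2).
Inductive step: assume the claim holds for t = p, i.e. 24 | h(p). Then
h(p+1) − h(p) = p·(p+1)·(p+2)·(p+3) − (p-1)·p·(p+1)·(p+2) = p·(p+1)·(p+2)·[(p+3) − (p-1)] = 4·p·(p+1)·(p+2). The product of 3 consecutive integers is divisible by (3)! = 6, so h(p+1) − h(p) is divisible by 4·6 = 24. By the inductive hypothesis 24 | h(p), hence 24 | h(p+1).
Hence, by induction on t, the claim holds for every t ≥ 2.
Therefore the largest such d is 24.

d = 24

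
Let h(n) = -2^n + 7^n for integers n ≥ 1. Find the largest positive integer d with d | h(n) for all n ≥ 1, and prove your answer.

d = 5

Computing the first values: h(1) = 5 and h(2) = 45; gcd(5, 45) = 5, so d ≤ 5.
We prove 5 | -2^n + 7^n for all n ≥ 1 by induction on n.
For the base case n = 1: h(1) = 5 = 5·(1), so 5 | h(1).
Inductive step: suppose the statement holds for some r ≥ 1, i.e. 5 | h(r). Then
7^{r+1} − 2^{r+1} = 7·7^r − 2·2^r = 7·(7^r − 2^r) + (5)·2^r. The first term is divisible by 5 by the inductive hypothesis, and the second term (5)·2^r is divisible by 5 since 5 | 5. Hence 5 | h(r+1).
By induction, the statement is established for all n ≥ 1.
Therefore the largest such d is 5.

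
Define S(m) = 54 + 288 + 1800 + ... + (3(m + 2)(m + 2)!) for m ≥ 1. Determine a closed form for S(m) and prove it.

S(m) = 3(m + 3)! - 18

We claim S(m) = 3(m + 3)! - 18 for all m ≥ 1.
Base step (m = 1): S(1) = 54, and the closed form gives 54. They agree.
Inductive step: assume the claim holds for m = j, so S(j) = 3(j + 3)! - 18.
Then S(j+1) = S(j) + (3(j + 3)(j + 3)!) = (3(j + 3)! - 18) + (3(j + 3)(j + 3)!).
Simplifying, S(j+1) = 3((j+1) + 3)! - 18,
which is the closed form with m = j+1.
By the principle of mathematical induction, the result holds for all m ≥ 1.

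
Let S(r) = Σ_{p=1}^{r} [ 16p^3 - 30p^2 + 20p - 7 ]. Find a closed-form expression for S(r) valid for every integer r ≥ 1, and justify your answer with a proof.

S(r) = r(4r^3 - 2r^2 - r - 2)

We claim S(r) = r(4r^3 - 2r^2 - r - 2) for all r ≥ 1.
For the base case r = 1: S(1) = -1, and the closed form gives -1. They agree.
Inductive step: suppose the statement holds for some p ≥ 1, so S(p) = p(4p^3 - 2p^2 - p - 2).
Then S(p+1) = S(p) + (16p^3 + 18p^2 + 8p - 1) = (p(4p^3 - 2p^2 - p - 2)) + (16p^3 + 18p^2 + 8p - 1).
Simplifying, S(p+1) = (p + 1)(4p^3 + 10p^2 + 7p - 1) = (p+1)(4(p+1)^3 - 2(p+1)^2 - (p+1) - 2),
which is the closed form with r = p+1.
By the principle of mathematical induction, the result holds for all r ≥ 1.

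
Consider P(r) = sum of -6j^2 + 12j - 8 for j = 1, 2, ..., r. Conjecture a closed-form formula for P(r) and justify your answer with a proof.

We claim P(r) = -r(2r^2 - 3r + 3) for all r ≥ 1.
Base case (r = 1): P(1) = -2, and the closed form gives -2. They agree.
For the inductive step, assume it holds for an arbitrary j ≥ 1, so P(j) = j(-2j^2 + 3j - 3).
Then P(j+1) = P(j) + (-6j^2 - 2) = (j(-2j^2 + 3j - 3)) + (-6j^2 - 2).
Simplifying, P(j+1) = -(j + 1)(2j^2 + j + 2) = -(j+1)(2(j+1)^2 - 3(j+1) + 3),
which is the closed form with r = j+1.
By induction, the statement is established for all r ≥ 1.

P(r) = -r(2r^2 - 3r + 3)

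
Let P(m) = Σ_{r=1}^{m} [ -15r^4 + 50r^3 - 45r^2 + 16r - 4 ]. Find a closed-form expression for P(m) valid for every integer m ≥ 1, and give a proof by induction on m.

We claim P(m) = -m(3m^4 - 5m^3 - 5m^2 + 2m + 3) for all m ≥ 1.
Base case (m = 1): P(1) = 2, and the closed form gives 2. They agree.
For the inductive step, assume it holds for an arbitrary r ≥ 1, so P(r) = r(-3r^4 + 5r^3 + 5r^2 - 2r - 3).
Then P(r+1) = P(r) + (-15r^4 - 10r^3 + 15r^2 + 16r + 2) = (r(-3r^4 + 5r^3 + 5r^2 - 2r - 3)) + (-15r^4 - 10r^3 + 15r^2 + 16r + 2).
Simplifying, P(r+1) = -(r + 1)(3r^4 + 7r^3 - 2r^2 - 11r - 2) = -(r+1)(3(r+1)^4 - 5(r+1)^3 - 5(r+1)^2 + 2(r+1) + 3),
which is the closed form with m = r+1.
Hence, by induction on m, the claim holds for every m ≥ 1.

P(m) = -m(3m^4 - 5m^3 - 5m^2 + 2m + 3)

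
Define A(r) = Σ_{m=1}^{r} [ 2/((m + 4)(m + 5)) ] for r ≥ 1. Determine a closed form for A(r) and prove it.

A(r) = 2r/(5(r + 5))

We claim A(r) = 2r/(5(r + 5)) for all r ≥ 1.
When r = 1: A(1) = 1/15, and the closed form gives 1/15. They agree.
Suppose the result is true for r = m, so A(m) = 2m/(5(m + 5)).
Then A(m+1) = A(m) + (2/((m + 5)(m + 6))) = (2m/(5(m + 5))) + (2/((m + 5)(m + 6))).
Simplifying, A(m+1) = 2(m + 1)/(5(m + 6)) = 2(m+1)/(5((m+1) + 5)),
which is the closed form with r = m+1.
By induction, the statement is established for all r ≥ 1.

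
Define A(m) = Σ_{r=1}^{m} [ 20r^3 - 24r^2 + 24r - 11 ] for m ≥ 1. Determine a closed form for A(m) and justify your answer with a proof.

We claim A(m) = m(5m^3 + 2m^2 + 5m - 3) for all m ≥ 1.
For the base case m = 1: A(1) = 9, and the closed form gives 9. They agree.
For the inductive step, assume it holds for an arbitrary r ≥ 1, so A(r) = r(5r^3 + 2r^2 + 5r - 3).
Then A(r+1) = A(r) + (20r^3 + 36r^2 + 36r + 9) = (r(5r^3 + 2r^2 + 5r - 3)) + (20r^3 + 36r^2 + 36r + 9).
Simplifying, A(r+1) = (r + 1)(5r^3 + 17r^2 + 24r + 9) = (r+1)(5(r+1)^3 + 2(r+1)^2 + 5(r+1) - 3),
which is the closed form with m = r+1.
By the principle of mathematical induction, the result holds for all m ≥ 1.

A(m) = m(5m^3 + 2m^2 + 5m - 3)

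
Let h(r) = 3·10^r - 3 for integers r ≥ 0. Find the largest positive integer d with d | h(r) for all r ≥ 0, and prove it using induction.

Computing the first values: h(0) = 0 and h(1) = 27; gcd(0, 27) = 27, so d ≤ 27.
We prove 27 | 3·10^r - 3 for all r ≥ 0 by induction on r.
When r = 0: h(0) = 0 = 27·(0), so 27 | h(0).
For the inductive step, assume it holds for an arbitrary i ≥ 0, i.e. 27 | h(i). Then
h(i+1) = 3·10^(i+1) - 3 = 10·(3·10^i - 3) + 27 = 10·h(i) + 27. The first term is divisible by 27 by the inductive hypothesis, and 27 is divisible by 27. Hence 27 | h(i+1).
This completes the induction.
Therefore the largest such d is 27.

d = 27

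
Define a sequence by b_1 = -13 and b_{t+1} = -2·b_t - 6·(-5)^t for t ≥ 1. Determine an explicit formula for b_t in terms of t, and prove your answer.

b_t = -3(-2)^(t - 1) + 2(-5)^t

Computing the first terms: b_1 = -13, b_2 = 56, b_3 = -262. This suggests b_t = -3(-2)^(t - 1) + 2(-5)^t.
When t = 1: the formula gives -13 = -13 = b_1.
Suppose the result is true for t = r, so b_r = -3(-2)^(r - 1) + 2(-5)^r.
Then b_{r+1} = -2·b_r - 6·(-5)^r = -2·(-3(-2)^(r - 1) + 2(-5)^r) - 6·(-5)^r = -3(-2)^r + 2(-5)^(r + 1) = -3(-2)^((r+1) - 1) + 2(-5)^(r+1),
which is the claimed formula at t = r+1.
By the principle of mathematical induction, the result holds for all t ≥ 1.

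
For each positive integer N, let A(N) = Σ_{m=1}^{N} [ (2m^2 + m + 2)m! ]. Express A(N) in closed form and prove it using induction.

A(N) = (2N + 1)(N + 1)! - 1

We claim A(N) = (2N + 1)(N + 1)! - 1 for all N ≥ 1.
Base step (N = 1): A(1) = 5, and the closed form gives 5. They agree.
For the inductive step, assume it holds for an arbitrary m ≥ 1, so A(m) = (2m + 1)(m + 1)! - 1.
Then A(m+1) = A(m) + ((2m^2 + 5m + 5)(m + 1)!) = ((2m + 1)(m + 1)! - 1) + ((2m^2 + 5m + 5)(m + 1)!).
Simplifying, A(m+1) = (2(m+1) + 1)((m+1) + 1)! - 1,
which is the closed form with N = m+1.
By the principle of mathematical induction, the result holds for all N ≥ 1.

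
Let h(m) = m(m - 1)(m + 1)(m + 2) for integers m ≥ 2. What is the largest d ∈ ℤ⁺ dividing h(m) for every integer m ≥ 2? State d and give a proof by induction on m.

Computing the first values: h(2) = 24 and h(3) = 120; gcd(24, 120) = 24, so d ≤ 24.
We prove 24 | m(m - 1)(m + 1)(m + 2) for all m ≥ 2 by induction on m.
Base step (m = 2): h(2) = 24 = 24·(1), so 24 | h(2).
Inductive step: assume the claim holds for m = i, i.e. 24 | h(i). Then
h(i+1) − h(i) = i·(i+1)·(i+2)·(i+3) − (i-1)·i·(i+1)·(i+2) = i·(i+1)·(i+2)·[(i+3) − (i-1)] = 4·i·(i+1)·(i+2). The product of 3 consecutive integers is divisible by (3)! = 6, so h(i+1) − h(i) is divisible by 4·6 = 24. By the inductive hypothesis 24 | h(i), hence 24 | h(i+1).
By the principle of mathematical induction, the result holds for all m ≥ 2.
Therefore the largest such d is 24.

d = 24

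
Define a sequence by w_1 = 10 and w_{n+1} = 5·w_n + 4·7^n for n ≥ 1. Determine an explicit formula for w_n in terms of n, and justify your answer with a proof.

w_n = -4·5^(n - 1) + 2·7^n

Computing the first terms: w_1 = 10, w_2 = 78, w_3 = 586. This suggests w_n = -4·5^(n - 1) + 2·7^n.
When n = 1: the formula gives 10 = 10 = w_1.
For the inductive step, assume it holds for an arbitrary m ≥ 1, so w_m = -4·5^(m - 1) + 2·7^m.
Then w_{m+1} = 5·w_m + 4·7^m = 5·(-4·5^(m - 1) + 2·7^m) + 4·7^m = -4·5^m + 2·7^(m + 1) = -4·5^((m+1) - 1) + 2·7^(m+1),
which is the claimed formula at n = m+1.
By the principle of mathematical induction, the result holds for all n ≥ 1.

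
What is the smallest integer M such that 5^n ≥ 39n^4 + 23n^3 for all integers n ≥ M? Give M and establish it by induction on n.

At n = 7: 78125 < 101528, so the inequality fails and M ≥ 8. We prove 5^n ≥ 39n^4 + 23n^3 for all n ≥ 8.
Base case (n = 8): 5^n = 390625 and 39n^4 + 23n^3 = 171520, so 390625 ≥ 171520.
For the inductive step, assume it holds for an arbitrary k ≥ 8, so 5^k ≥ 39k^4 + 23k^3.
Then 5^(k + 1) = 5·(5^k) ≥ 5·(39k^4 + 23k^3).
Also, for k ≥ 8 we have 5·(39k^4 + 23k^3) ≥ 39(k+1)^4 + 23(k+1)^3, since 5·(39k^4 + 23k^3) − (39(k+1)^4 + 23(k+1)^3) = 156k^4 - 64k^3 - 303k^2 - 225k - 62, which is nonnegative for all k ≥ 8.
Combining, 5^(k + 1) ≥ 39(k+1)^4 + 23(k+1)^3.
By induction, the statement is established for all n ≥ 8.
Hence the smallest such M is 8.

M = 8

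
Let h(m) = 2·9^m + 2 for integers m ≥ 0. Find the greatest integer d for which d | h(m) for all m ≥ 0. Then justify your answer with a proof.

Computing the first values: h(0) = 4 and h(1) = 20; gcd(4, 20) = 4, so d ≤ 4.
We prove 4 | 2·9^m + 2 for all m ≥ 0 by induction on m.
When m = 0: h(0) = 4 = 4·(1), so 4 | h(0).
Inductive step: suppose the statement holds for some j ≥ 0, i.e. 4 | h(j). Then
h(j+1) = 2·9^(j+1) + 2 = 9·(2·9^j + 2) - 16 = 9·h(j) - 16. The first term is divisible by 4 by the inductive hypothesis, and -16 is divisible by 4. Hence 4 | h(j+1).
This completes the induction.
Therefore the largest such d is 4.

d = 4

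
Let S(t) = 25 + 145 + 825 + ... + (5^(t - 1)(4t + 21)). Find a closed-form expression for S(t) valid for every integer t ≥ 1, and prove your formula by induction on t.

We claim S(t) = 5^t(t + 5) - 5 for all t ≥ 1.
Base case (t = 1): S(1) = 25, and the closed form gives 25. They agree.
For the inductive step, assume it holds for an arbitrary i ≥ 1, so S(i) = 5^i(i + 5) - 5.
Then S(i+1) = S(i) + (5^i(4i + 25)) = (5^i(i + 5) - 5) + (5^i(4i + 25)).
Simplifying, S(i+1) = 5·5^i·i + 30·5^i - 5 = 5^(i+1)((i+1) + 5) - 5,
which is the closed form with t = i+1.
By induction, the statement is established for all t ≥ 1.

S(t) = 5^t(t + 5) - 5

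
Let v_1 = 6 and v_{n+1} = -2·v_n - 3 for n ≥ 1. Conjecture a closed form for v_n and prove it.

Computing the first terms: v_1 = 6, v_2 = -15, v_3 = 27. This suggests v_n = 7(-2)^(n - 1) - 1.
For the base case n = 1: the formula gives 6 = 6 = v_1.
For the inductive step, assume it holds for an arbitrary i ≥ 1, so v_i = 7(-2)^(i - 1) - 1.
Then v_{i+1} = -2·v_i - 3 = -2·(7(-2)^(i - 1) - 1) - 3 = 7(-2)^i - 1 = 7(-2)^((i+1) - 1) - 1,
which is the claimed formula at n = i+1.
This completes the induction.

v_n = 7(-2)^(n - 1) - 1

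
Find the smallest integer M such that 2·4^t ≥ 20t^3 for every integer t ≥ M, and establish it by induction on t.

At t = 5: 2048 < 2500, so the inequality fails and M ≥ 6. We prove 2·4^t ≥ 20t^3 for all t ≥ 6.
For the base case t = 6: 2·4^t = 8192 and 20t^3 = 4320, so 8192 ≥ 4320.
Suppose the result is true for t = m, so 2·4^m ≥ 20m^3.
Then 2·4^(m + 1) = 4·(2·4^m) ≥ 4·(20m^3).
Also, for m ≥ 6 we have 4·(20m^3) ≥ 20(m+1)^3, since 4 ≥ (1 + 1/m)^3 for all m ≥ 6.
Combining, 2·4^(m + 1) ≥ 20(m+1)^3.
By induction, the statement is established for all t ≥ 6.
Hence the smallest such M is 6.

M = 6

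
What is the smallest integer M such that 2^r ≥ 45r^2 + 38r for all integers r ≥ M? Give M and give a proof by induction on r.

M = 13

At r = 12: 4096 < 6936, so the inequality fails and M ≥ 13. We prove 2^r ≥ 45r^2 + 38r for all r ≥ 13.
Base case (r = 13): 2^r = 8192 and 45r^2 + 38r = 8099, so 8192 ≥ 8099.
For the inductive step, assume it holds for an arbitrary k ≥ 13, so 2^k ≥ 45k^2 + 38k.
Then 2^(k + 1) = 2·(2^k) ≥ 2·(45k^2 + 38k).
Also, for k ≥ 13 we have 2·(45k^2 + 38k) ≥ 45(k+1)^2 + 38(k+1), since 2·(45k^2 + 38k) − (45(k+1)^2 + 38(k+1)) = 45k^2 - 52k - 83, which is nonnegative for all k ≥ 13.
Combining, 2^(k + 1) ≥ 45(k+1)^2 + 38(k+1).
By the principle of mathematical induction, the result holds for all r ≥ 13.
Hence the smallest such M is 13.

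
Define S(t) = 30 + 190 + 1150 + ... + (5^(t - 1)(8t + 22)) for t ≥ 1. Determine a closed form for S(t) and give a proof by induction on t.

S(t) = 5^t(2t + 5) - 5

We claim S(t) = 5^t(2t + 5) - 5 for all t ≥ 1.
When t = 1: S(1) = 30, and the closed form gives 30. They agree.
Suppose the result is true for t = p, so S(p) = 5^p(2p + 5) - 5.
Then S(p+1) = S(p) + (5^p(8p + 30)) = (5^p(2p + 5) - 5) + (5^p(8p + 30)).
Simplifying, S(p+1) = 10·5^p·p + 35·5^p - 5 = 5^(p+1)(2(p+1) + 5) - 5,
which is the closed form with t = p+1.
By induction, the statement is established for all t ≥ 1.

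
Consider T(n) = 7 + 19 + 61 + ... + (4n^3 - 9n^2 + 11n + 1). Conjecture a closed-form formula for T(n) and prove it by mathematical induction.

T(n) = n(n^3 - n^2 + 2n + 5)

We claim T(n) = n(n^3 - n^2 + 2n + 5) for all n ≥ 1.
Base case (n = 1): T(1) = 7, and the closed form gives 7. They agree.
Suppose the result is true for n = i, so T(i) = i(i^3 - i^2 + 2i + 5).
Then T(i+1) = T(i) + (4i^3 + 3i^2 + 5i + 7) = (i(i^3 - i^2 + 2i + 5)) + (4i^3 + 3i^2 + 5i + 7).
Simplifying, T(i+1) = (i + 1)(i^3 + 2i^2 + 3i + 7) = (i+1)((i+1)^3 - (i+1)^2 + 2(i+1) + 5),
which is the closed form with n = i+1.
This completes the induction.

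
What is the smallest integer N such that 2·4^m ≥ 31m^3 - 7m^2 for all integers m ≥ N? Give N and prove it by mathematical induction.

At m = 5: 2048 < 3700, so the inequality fails and N ≥ 6. We prove 2·4^m ≥ 31m^3 - 7m^2 for all m ≥ 6.
Base step (m = 6): 2·4^m = 8192 and 31m^3 - 7m^2 = 6444, so 8192 ≥ 6444.
Inductive step: suppose the statement holds for some i ≥ 6, so 2·4^i ≥ 31i^3 - 7i^2.
Then 2·4^(i + 1) = 4·(2·4^i) ≥ 4·(31i^3 - 7i^2).
Also, for i ≥ 6 we have 4·(31i^3 - 7i^2) ≥ 31(i+1)^3 - 7(i+1)^2, since 4·(31i^3 - 7i^2) − (31(i+1)^3 - 7(i+1)^2) = 93i^3 - 114i^2 - 79i - 24, which is nonnegative for all i ≥ 6.
Combining, 2·4^(i + 1) ≥ 31(i+1)^3 - 7(i+1)^2.
By induction, the statement is established for all m ≥ 6.
Hence the smallest such N is 6.

N = 6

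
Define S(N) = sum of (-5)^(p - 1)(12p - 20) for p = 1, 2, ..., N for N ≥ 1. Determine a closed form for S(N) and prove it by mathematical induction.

S(N) = (-5)^N(-2N + 3) - 3

We claim S(N) = (-5)^N(-2N + 3) - 3 for all N ≥ 1.
Base step (N = 1): S(1) = -8, and the closed form gives -8. They agree.
For the inductive step, assume it holds for an arbitrary p ≥ 1, so S(p) = (-5)^p(-2p + 3) - 3.
Then S(p+1) = S(p) + ((-5)^p(12p - 8)) = ((-5)^p(-2p + 3) - 3) + ((-5)^p(12p - 8)).
Simplifying, S(p+1) = 10(-5)^p·p - 5(-5)^p - 3 = (-5)^(p+1)(-2(p+1) + 3) - 3,
which is the closed form with N = p+1.
This completes the induction.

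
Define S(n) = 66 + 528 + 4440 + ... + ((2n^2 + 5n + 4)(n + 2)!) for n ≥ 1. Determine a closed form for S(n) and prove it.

We claim S(n) = (2n + 1)(n + 3)! - 6 for all n ≥ 1.
For the base case n = 1: S(1) = 66, and the closed form gives 66. They agree.
Inductive step: assume the claim holds for n = i, so S(i) = (2i + 1)(i + 3)! - 6.
Then S(i+1) = S(i) + ((2i^2 + 9i + 11)(i + 3)!) = ((2i + 1)(i + 3)! - 6) + ((2i^2 + 9i + 11)(i + 3)!).
Simplifying, S(i+1) = (2(i+1) + 1)((i+1) + 3)! - 6,
which is the closed form with n = i+1.
Hence, by induction on n, the claim holds for every n ≥ 1.

S(n) = (2n + 1)(n + 3)! - 6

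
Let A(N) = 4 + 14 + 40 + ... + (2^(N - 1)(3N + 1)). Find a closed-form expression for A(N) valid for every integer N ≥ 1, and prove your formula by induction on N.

A(N) = 2^N(3N - 2) + 2

We claim A(N) = 2^N(3N - 2) + 2 for all N ≥ 1.
Base case (N = 1): A(1) = 4, and the closed form gives 4. They agree.
Suppose the result is true for N = k, so A(k) = 2^k(3k - 2) + 2.
Then A(k+1) = A(k) + (2^k(3k + 4)) = (2^k(3k - 2) + 2) + (2^k(3k + 4)).
Simplifying, A(k+1) = 6·2^k·k + 2·2^k + 2 = 2^(k+1)(3(k+1) - 2) + 2,
which is the closed form with N = k+1.
By the principle of mathematical induction, the result holds for all N ≥ 1.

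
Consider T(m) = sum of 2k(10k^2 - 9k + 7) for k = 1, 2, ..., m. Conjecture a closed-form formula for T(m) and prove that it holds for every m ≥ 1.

We claim T(m) = m(m + 1)(5m^2 - m + 4) for all m ≥ 1.
Base step (m = 1): T(1) = 16, and the closed form gives 16. They agree.
Inductive step: assume the claim holds for m = k, so T(k) = k(5k^3 + 4k^2 + 3k + 4).
Then T(k+1) = T(k) + (20k^3 + 42k^2 + 38k + 16) = (k(5k^3 + 4k^2 + 3k + 4)) + (20k^3 + 42k^2 + 38k + 16).
Simplifying, T(k+1) = (k + 1)(k + 2)(5k^2 + 9k + 8) = (k+1)((k+1) + 1)(5(k+1)^2 - (k+1) + 4),
which is the closed form with m = k+1.
Hence, by induction on m, the claim holds for every m ≥ 1.

T(m) = m(m + 1)(5m^2 - m + 4)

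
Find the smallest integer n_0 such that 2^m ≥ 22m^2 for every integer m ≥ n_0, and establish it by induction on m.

At m = 11: 2048 < 2662, so the inequality fails and n_0 ≥ 12. We prove 2^m ≥ 22m^2 for all m ≥ 12.
For the base case m = 12: 2^m = 4096 and 22m^2 = 3168, so 4096 ≥ 3168.
Suppose the result is true for m = r, so 2^r ≥ 22r^2.
Then 2^(r + 1) = 2·(2^r) ≥ 2·(22r^2).
Also, for r ≥ 12 we have 2·(22r^2) ≥ 22(r+1)^2, since 2 ≥ (1 + 1/r)^2 for all r ≥ 12.
Combining, 2^(r + 1) ≥ 22(r+1)^2.
This completes the induction.
Hence the smallest such n_0 is 12.

n_0 = 12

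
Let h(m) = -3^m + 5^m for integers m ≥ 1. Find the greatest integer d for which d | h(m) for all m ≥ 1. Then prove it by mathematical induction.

Computing the first values: h(1) = 2 and h(2) = 16; gcd(2, 16) = 2, so d ≤ 2.
We prove 2 | -3^m + 5^m for all m ≥ 1 by induction on m.
Base step (m = 1): h(1) = 2 = 2·(1), so 2 | h(1).
For the inductive step, assume it holds for an arbitrary k ≥ 1, i.e. 2 | h(k). Then
5^{k+1} − 3^{k+1} = 5·5^k − 3·3^k = 5·(5^k − 3^k) + (2)·3^k. The first term is divisible by 2 by the inductive hypothesis, and the second term (2)·3^k is divisible by 2 since 2 | 2. Hence 2 | h(k+1).
By the principle of mathematical induction, the result holds for all m ≥ 1.
Therefore the largest such d is 2.

d = 2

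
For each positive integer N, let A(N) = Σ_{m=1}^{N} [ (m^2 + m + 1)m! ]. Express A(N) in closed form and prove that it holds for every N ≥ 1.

A(N) = (N + 1)(N + 1)! - 1

We claim A(N) = (N + 1)(N + 1)! - 1 for all N ≥ 1.
For the base case N = 1: A(1) = 3, and the closed form gives 3. They agree.
Inductive step: assume the claim holds for N = m, so A(m) = (m + 1)(m + 1)! - 1.
Then A(m+1) = A(m) + ((m^2 + 3m + 3)(m + 1)!) = ((m + 1)(m + 1)! - 1) + ((m^2 + 3m + 3)(m + 1)!).
Simplifying, A(m+1) = ((m+1) + 1)((m+1) + 1)! - 1,
which is the closed form with N = m+1.
By induction, the statement is established for all N ≥ 1.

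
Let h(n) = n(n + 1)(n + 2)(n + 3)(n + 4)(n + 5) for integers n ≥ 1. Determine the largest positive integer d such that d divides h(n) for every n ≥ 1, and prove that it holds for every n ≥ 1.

Computing the first values: h(1) = 720 and h(2) = 5040; gcd(720, 5040) = 720, so d ≤ 720.
We prove 720 | n(n + 1)(n + 2)(n + 3)(n + 4)(n + 5) for all n ≥ 1 by induction on n.
Base step (n = 1): h(1) = 720 = 720·(1), so 720 | h(1).
Inductive step: assume the claim holds for n = k, i.e. 720 | h(k). Then
h(k+1) − h(k) = (k+1)·(k+2)·(k+3)·(k+4)·(k+5)·(k+6) − k·(k+1)·(k+2)·(k+3)·(k+4)·(k+5) = (k+1)·(k+2)·(k+3)·(k+4)·(k+5)·[(k+6) − k] = 6·(k+1)·(k+2)·(k+3)·(k+4)·(k+5). The product of 5 consecutive integers is divisible by (5)! = 120, so h(k+1) − h(k) is divisible by 6·120 = 720. By the inductive hypothesis 720 | h(k), hence 720 | h(k+1).
This completes the induction.
Therefore the largest such d is 720.

d = 720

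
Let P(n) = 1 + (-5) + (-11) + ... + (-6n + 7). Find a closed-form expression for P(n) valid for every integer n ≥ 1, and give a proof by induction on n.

We claim P(n) = -n(3n - 4) for all n ≥ 1.
When n = 1: P(1) = 1, and the closed form gives 1. They agree.
Inductive step: suppose the statement holds for some r ≥ 1, so P(r) = r(-3r + 4).
Then P(r+1) = P(r) + (-6r + 1) = (r(-3r + 4)) + (-6r + 1).
Simplifying, P(r+1) = -(r + 1)(3r - 1) = -(r+1)(3(r+1) - 4),
which is the closed form with n = r+1.
By induction, the statement is established for all n ≥ 1.

P(n) = -n(3n - 4)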